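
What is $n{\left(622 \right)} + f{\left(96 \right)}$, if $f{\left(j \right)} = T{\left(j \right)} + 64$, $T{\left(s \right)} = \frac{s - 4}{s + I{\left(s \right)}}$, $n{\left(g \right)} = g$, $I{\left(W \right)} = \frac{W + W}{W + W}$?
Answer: $\frac{66634}{97} \approx 686.95$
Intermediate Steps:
$I{\left(W \right)} = 1$ ($I{\left(W \right)} = \frac{2 W}{2 W} = 2 W \frac{1}{2 W} = 1$)
$T{\left(s \right)} = \frac{-4 + s}{1 + s}$ ($T{\left(s \right)} = \frac{s - 4}{s + 1} = \frac{-4 + s}{1 + s}$)
$f{\left(j \right)} = 64 + \frac{-4 + j}{1 + j}$ ($f{\left(j \right)} = \frac{-4 + j}{1 + j} + 64 = 64 + \frac{-4 + j}{1 + j}$)
$n{\left(622 \right)} + f{\left(96 \right)} = 622 + \frac{5 \left(12 + 13 \cdot 96\right)}{1 + 96} = 622 + \frac{5 \left(12 + 1248\right)}{97} = 622 + 5 \cdot \frac{1}{97} \cdot 1260 = 622 + \frac{6300}{97} = \frac{66634}{97}$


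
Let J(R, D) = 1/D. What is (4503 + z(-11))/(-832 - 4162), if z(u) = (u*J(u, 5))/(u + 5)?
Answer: -135101/149820 ≈ -0.90176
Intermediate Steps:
z(u) = u/(5*(5 + u)) (z(u) = (u/5)/(u + 5) = (u*(⅕))/(5 + u) = (u/5)/(5 + u) = u/(5*(5 + u)))
(4503 + z(-11))/(-832 - 4162) = (4503 + (⅕)*(-11)/(5 - 11))/(-832 - 4162) = (4503 + (⅕)*(-11)/(-6))/(-4994) = (4503 + (⅕)*(-11)*(-⅙))*(-1/4994) = (4503 + 11/30)*(-1/4994) = (135101/30)*(-1/4994) = -135101/149820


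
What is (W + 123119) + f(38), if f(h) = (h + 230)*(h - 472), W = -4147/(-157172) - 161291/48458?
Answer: 25909300744253/3808120388 ≈ 6803.7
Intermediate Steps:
W = -12574736863/3808120388 (W = -4147*(-1/157172) - 161291*1/48458 = 4147/157172 - 161291/48458 = -12574736863/3808120388 ≈ -3.3021)
f(h) = (-472 + h)*(230 + h) (f(h) = (230 + h)*(-472 + h) = (-472 + h)*(230 + h))
(W + 123119) + f(38) = (-12574736863/3808120388 + 123119) + (-108560 + 38**2 - 242*38) = 468839399313309/3808120388 + (-108560 + 1444 - 9196) = 468839399313309/3808120388 - 116312 = 25909300744253/3808120388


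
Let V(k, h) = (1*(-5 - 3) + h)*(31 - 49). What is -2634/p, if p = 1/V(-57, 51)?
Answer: 2038716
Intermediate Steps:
V(k, h) = 144 - 18*h (V(k, h) = (1*(-8) + h)*(-18) = (-8 + h)*(-18) = 144 - 18*h)
p = -1/774 (p = 1/(144 - 18*51) = 1/(144 - 918) = 1/(-774) = -1/774 ≈ -0.0012920)
-2634/p = -2634/(-1/774) = -2634*(-774) = 2038716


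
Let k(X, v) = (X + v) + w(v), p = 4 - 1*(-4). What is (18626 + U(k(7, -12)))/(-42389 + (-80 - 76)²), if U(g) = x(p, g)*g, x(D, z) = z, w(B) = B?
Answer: -18915/18053 ≈ -1.0477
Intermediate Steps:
p = 8 (p = 4 + 4 = 8)
k(X, v) = X + 2*v (k(X, v) = (X + v) + v = X + 2*v)
U(g) = g² (U(g) = g*g = g²)
(18626 + U(k(7, -12)))/(-42389 + (-80 - 76)²) = (18626 + (7 + 2*(-12))²)/(-42389 + (-80 - 76)²) = (18626 + (7 - 24)²)/(-42389 + (-156)²) = (18626 + (-17)²)/(-42389 + 24336) = (18626 + 289)/(-18053) = 18915*(-1/18053) = -18915/18053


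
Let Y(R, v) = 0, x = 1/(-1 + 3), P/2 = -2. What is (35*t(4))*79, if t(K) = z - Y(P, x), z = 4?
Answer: 11060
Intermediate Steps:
P = -4 (P = 2*(-2) = -4)
x = ½ (x = 1/2 = ½ ≈ 0.50000)
t(K) = 4 (t(K) = 4 - 1*0 = 4 + 0 = 4)
(35*t(4))*79 = (35*4)*79 = 140*79 = 11060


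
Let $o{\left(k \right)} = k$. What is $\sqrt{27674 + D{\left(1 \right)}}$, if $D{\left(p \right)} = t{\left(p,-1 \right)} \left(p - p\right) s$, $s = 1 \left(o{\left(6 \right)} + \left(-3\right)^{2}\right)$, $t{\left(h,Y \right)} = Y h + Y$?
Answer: $\sqrt{27674} \approx 166.35$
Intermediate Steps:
$t{\left(h,Y \right)} = Y + Y h$
$s = 15$ ($s = 1 \left(6 + \left(-3\right)^{2}\right) = 1 \left(6 + 9\right) = 1 \cdot 15 = 15$)
$D{\left(p \right)} = 0$ ($D{\left(p \right)} = - (1 + p) \left(p - p\right) 15 = \left(-1 - p\right) 0 \cdot 15 = 0 \cdot 15 = 0$)
$\sqrt{27674 + D{\left(1 \right)}} = \sqrt{27674 + 0} = \sqrt{27674}$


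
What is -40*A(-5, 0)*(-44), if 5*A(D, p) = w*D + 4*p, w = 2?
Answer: -3520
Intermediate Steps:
A(D, p) = 2*D/5 + 4*p/5 (A(D, p) = (2*D + 4*p)/5 = 2*D/5 + 4*p/5)
-40*A(-5, 0)*(-44) = -40*((⅖)*(-5) + (⅘)*0)*(-44) = -40*(-2 + 0)*(-44) = -40*(-2)*(-44) = 80*(-44) = -3520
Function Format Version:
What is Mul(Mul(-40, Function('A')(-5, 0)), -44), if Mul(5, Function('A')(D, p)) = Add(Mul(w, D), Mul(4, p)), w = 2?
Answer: -3520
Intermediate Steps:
Function('A')(D, p) = Add(Mul(Rational(2, 5), D), Mul(Rational(4, 5), p)) (Function('A')(D, p) = Mul(Rational(1, 5), Add(Mul(2, D), Mul(4, p))) = Add(Mul(Rational(2, 5), D), Mul(Rational(4, 5), p)))
Mul(Mul(-40, Function('A')(-5, 0)), -44) = Mul(Mul(-40, Add(Mul(Rational(2, 5), -5), Mul(Rational(4, 5), 0))), -44) = Mul(Mul(-40, Add(-2, 0)), -44) = Mul(Mul(-40, -2), -44) = Mul(80, -44) = -3520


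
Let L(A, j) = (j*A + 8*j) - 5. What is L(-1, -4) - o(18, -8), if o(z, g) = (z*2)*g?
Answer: 255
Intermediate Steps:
o(z, g) = 2*g*z (o(z, g) = (2*z)*g = 2*g*z)
L(A, j) = -5 + 8*j + A*j (L(A, j) = (A*j + 8*j) - 5 = (8*j + A*j) - 5 = -5 + 8*j + A*j)
L(-1, -4) - o(18, -8) = (-5 + 8*(-4) - 1*(-4)) - 2*(-8)*18 = (-5 - 32 + 4) - 1*(-288) = -33 + 288 = 255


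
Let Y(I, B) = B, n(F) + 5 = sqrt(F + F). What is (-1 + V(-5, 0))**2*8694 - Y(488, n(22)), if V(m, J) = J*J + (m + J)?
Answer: 312989 - 2*sqrt(11) ≈ 3.1298e+5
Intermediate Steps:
n(F) = -5 + sqrt(2)*sqrt(F) (n(F) = -5 + sqrt(F + F) = -5 + sqrt(2*F) = -5 + sqrt(2)*sqrt(F))
V(m, J) = J + m + J**2 (V(m, J) = J**2 + (J + m) = J + m + J**2)
(-1 + V(-5, 0))**2*8694 - Y(488, n(22)) = (-1 + (0 - 5 + 0**2))**2*8694 - (-5 + sqrt(2)*sqrt(22)) = (-1 + (0 - 5 + 0))**2*8694 - (-5 + 2*sqrt(11)) = (-1 - 5)**2*8694 + (5 - 2*sqrt(11)) = (-6)**2*8694 + (5 - 2*sqrt(11)) = 36*8694 + (5 - 2*sqrt(11)) = 312984 + (5 - 2*sqrt(11)) = 312989 - 2*sqrt(11)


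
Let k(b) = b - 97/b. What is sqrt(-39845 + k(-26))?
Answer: I*sqrt(26950274)/26 ≈ 199.67*I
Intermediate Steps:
sqrt(-39845 + k(-26)) = sqrt(-39845 + (-26 - 97/(-26))) = sqrt(-39845 + (-26 - 97*(-1/26))) = sqrt(-39845 + (-26 + 97/26)) = sqrt(-39845 - 579/26) = sqrt(-1036549/26) = I*sqrt(26950274)/26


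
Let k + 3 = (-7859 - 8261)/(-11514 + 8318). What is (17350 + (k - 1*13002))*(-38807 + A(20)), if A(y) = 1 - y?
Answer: -134946945810/799 ≈ -1.6889e+8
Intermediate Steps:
k = 1633/799 (k = -3 + (-7859 - 8261)/(-11514 + 8318) = -3 - 16120/(-3196) = -3 - 16120*(-1/3196) = -3 + 4030/799 = 1633/799 ≈ 2.0438)
(17350 + (k - 1*13002))*(-38807 + A(20)) = (17350 + (1633/799 - 1*13002))*(-38807 + (1 - 1*20)) = (17350 + (1633/799 - 13002))*(-38807 + (1 - 20)) = (17350 - 10386965/799)*(-38807 - 19) = (3475685/799)*(-38826) = -134946945810/799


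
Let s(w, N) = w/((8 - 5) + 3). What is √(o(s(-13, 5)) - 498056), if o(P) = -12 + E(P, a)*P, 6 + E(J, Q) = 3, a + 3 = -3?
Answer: I*√1992246/2 ≈ 705.73*I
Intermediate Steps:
a = -6 (a = -3 - 3 = -6)
s(w, N) = w/6 (s(w, N) = w/(3 + 3) = w/6)
E(J, Q) = -3 (E(J, Q) = -6 + 3 = -3)
o(P) = -12 - 3*P
√(o(s(-13, 5)) - 498056) = √((-12 - (-13)/2) - 498056) = √((-12 - 3*(-13/6)) - 498056) = √((-12 + 13/2) - 498056) = √(-11/2 - 498056) = √(-996123/2) = I*√1992246/2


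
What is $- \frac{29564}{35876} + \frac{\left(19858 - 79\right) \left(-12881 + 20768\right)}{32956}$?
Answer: $\frac{127172115731}{26871124} \approx 4732.7$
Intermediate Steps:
$- \frac{29564}{35876} + \frac{\left(19858 - 79\right) \left(-12881 + 20768\right)}{32956} = \left(-29564\right) \frac{1}{35876} + \left(19858 + \left(-2004 + 1925\right)\right) 7887 \cdot \frac{1}{32956} = - \frac{7391}{8969} + \left(19858 - 79\right) 7887 \cdot \frac{1}{32956} = - \frac{7391}{8969} + 19779 \cdot 7887 \cdot \frac{1}{32956} = - \frac{7391}{8969} + 155996973 \cdot \frac{1}{32956} = - \frac{7391}{8969} + \frac{14181543}{2996} = \frac{127172115731}{26871124}$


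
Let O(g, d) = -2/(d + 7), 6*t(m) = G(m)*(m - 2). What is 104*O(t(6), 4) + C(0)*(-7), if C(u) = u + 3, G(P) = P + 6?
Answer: -439/11 ≈ -39.909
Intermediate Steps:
G(P) = 6 + P
C(u) = 3 + u
t(m) = (-2 + m)*(6 + m)/6 (t(m) = ((6 + m)*(m - 2))/6 = ((6 + m)*(-2 + m))/6 = ((-2 + m)*(6 + m))/6 = (-2 + m)*(6 + m)/6)
O(g, d) = -2/(7 + d)
104*O(t(6), 4) + C(0)*(-7) = 104*(-2/(7 + 4)) + (3 + 0)*(-7) = 104*(-2/11) + 3*(-7) = 104*(-2*1/11) - 21 = 104*(-2/11) - 21 = -208/11 - 21 = -439/11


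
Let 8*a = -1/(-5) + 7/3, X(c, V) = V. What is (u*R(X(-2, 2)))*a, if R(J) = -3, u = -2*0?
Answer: 0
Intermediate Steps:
u = 0
a = 19/60 (a = (-1/(-5) + 7/3)/8 = (-1*(-1/5) + 7*(1/3))/8 = (1/5 + 7/3)/8 = (1/8)*(38/15) = 19/60 ≈ 0.31667)
(u*R(X(-2, 2)))*a = (0*(-3))*(19/60) = 0*(19/60) = 0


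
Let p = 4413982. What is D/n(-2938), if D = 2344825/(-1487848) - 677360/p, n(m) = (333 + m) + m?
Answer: 5678912032215/18201366986774824 ≈ 0.00031200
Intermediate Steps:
n(m) = 333 + 2*m
D = -5678912032215/3283667145368 (D = 2344825/(-1487848) - 677360/4413982 = 2344825*(-1/1487848) - 677360*1/4413982 = -2344825/1487848 - 338680/2206991 = -5678912032215/3283667145368 ≈ -1.7294)
D/n(-2938) = -5678912032215/(3283667145368*(333 + 2*(-2938))) = -5678912032215/(3283667145368*(333 - 5876)) = -5678912032215/3283667145368/(-5543) = -5678912032215/3283667145368*(-1/5543) = 5678912032215/18201366986774824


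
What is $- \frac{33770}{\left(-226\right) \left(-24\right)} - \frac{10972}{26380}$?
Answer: $- \frac{118795591}{17885640} \approx -6.642$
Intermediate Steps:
$- \frac{33770}{\left(-226\right) \left(-24\right)} - \frac{10972}{26380} = - \frac{33770}{5424} - \frac{2743}{6595} = \left(-33770\right) \frac{1}{5424} - \frac{2743}{6595} = - \frac{16885}{2712} - \frac{2743}{6595} = - \frac{118795591}{17885640}$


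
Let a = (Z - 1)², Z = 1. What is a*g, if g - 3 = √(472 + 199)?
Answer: 0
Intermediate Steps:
a = 0 (a = (1 - 1)² = 0² = 0)
g = 3 + √671 (g = 3 + √(472 + 199) = 3 + √671 ≈ 28.904)
a*g = 0*(3 + √671) = 0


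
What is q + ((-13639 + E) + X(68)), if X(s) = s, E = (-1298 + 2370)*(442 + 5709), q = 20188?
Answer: 6600489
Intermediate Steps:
E = 6593872 (E = 1072*6151 = 6593872)
q + ((-13639 + E) + X(68)) = 20188 + ((-13639 + 6593872) + 68) = 20188 + (6580233 + 68) = 20188 + 6580301 = 6600489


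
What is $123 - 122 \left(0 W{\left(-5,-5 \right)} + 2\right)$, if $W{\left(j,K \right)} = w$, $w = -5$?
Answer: $-121$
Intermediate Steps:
$W{\left(j,K \right)} = -5$
$123 - 122 \left(0 W{\left(-5,-5 \right)} + 2\right) = 123 - 122 \left(0 \left(-5\right) + 2\right) = 123 - 122 \left(0 + 2\right) = 123 - 244 = -121$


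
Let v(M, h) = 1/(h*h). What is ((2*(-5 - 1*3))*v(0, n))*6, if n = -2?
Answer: -24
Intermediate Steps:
v(M, h) = h**(-2) (v(M, h) = 1/(h**2) = h**(-2))
((2*(-5 - 1*3))*v(0, n))*6 = ((2*(-5 - 1*3))/(-2)**2)*6 = ((2*(-5 - 3))*(1/4))*6 = ((2*(-8))*(1/4))*6 = -16*1/4*6 = -4*6 = -24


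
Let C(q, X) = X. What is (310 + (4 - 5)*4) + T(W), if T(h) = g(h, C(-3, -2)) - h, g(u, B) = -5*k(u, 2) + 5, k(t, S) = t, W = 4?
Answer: 287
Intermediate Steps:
g(u, B) = 5 - 5*u (g(u, B) = -5*u + 5 = 5 - 5*u)
T(h) = 5 - 6*h (T(h) = (5 - 5*h) - h = 5 - 6*h)
(310 + (4 - 5)*4) + T(W) = (310 + (4 - 5)*4) + (5 - 6*4) = (310 - 1*4) + (5 - 24) = (310 - 4) - 19 = 306 - 19 = 287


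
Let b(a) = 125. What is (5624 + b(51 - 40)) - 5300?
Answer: 449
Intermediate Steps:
(5624 + b(51 - 40)) - 5300 = (5624 + 125) - 5300 = 5749 - 5300 = 449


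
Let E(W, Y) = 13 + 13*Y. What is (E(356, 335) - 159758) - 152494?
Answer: -307884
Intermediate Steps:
(E(356, 335) - 159758) - 152494 = ((13 + 13*335) - 159758) - 152494 = ((13 + 4355) - 159758) - 152494 = (4368 - 159758) - 152494 = -155390 - 152494 = -307884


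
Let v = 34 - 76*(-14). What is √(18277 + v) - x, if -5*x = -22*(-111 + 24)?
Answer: 1914/5 + 25*√31 ≈ 521.99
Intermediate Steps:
x = -1914/5 (x = -(-22)*(-111 + 24)/5 = -(-22)*(-87)/5 = -⅕*1914 = -1914/5 ≈ -382.80)
v = 1098 (v = 34 + 1064 = 1098)
√(18277 + v) - x = √(18277 + 1098) - 1*(-1914/5) = √19375 + 1914/5 = 25*√31 + 1914/5 = 1914/5 + 25*√31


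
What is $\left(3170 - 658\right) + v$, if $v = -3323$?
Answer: $-811$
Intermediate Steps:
$\left(3170 - 658\right) + v = \left(3170 - 658\right) - 3323 = 2512 - 3323 = -811$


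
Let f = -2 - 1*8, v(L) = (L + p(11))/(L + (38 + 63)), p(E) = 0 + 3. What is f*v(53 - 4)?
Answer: -52/15 ≈ -3.4667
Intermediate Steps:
p(E) = 3
v(L) = (3 + L)/(101 + L) (v(L) = (L + 3)/(L + (38 + 63)) = (3 + L)/(L + 101) = (3 + L)/(101 + L))
f = -10 (f = -2 - 8 = -10)
f*v(53 - 4) = -10*(3 + (53 - 4))/(101 + (53 - 4)) = -10*(3 + 49)/(101 + 49) = -10*52/150 = -52/15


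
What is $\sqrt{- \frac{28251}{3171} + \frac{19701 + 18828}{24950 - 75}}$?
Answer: $\frac{i \sqrt{203530749568230}}{5258575} \approx 2.713 i$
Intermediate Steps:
$\sqrt{- \frac{28251}{3171} + \frac{19701 + 18828}{24950 - 75}} = \sqrt{\left(-28251\right) \frac{1}{3171} + \frac{38529}{24875}} = \sqrt{- \frac{9417}{1057} + 38529 \cdot \frac{1}{24875}} = \sqrt{- \frac{9417}{1057} + \frac{38529}{24875}} = \sqrt{- \frac{193522722}{26292875}} = \frac{i \sqrt{203530749568230}}{5258575}$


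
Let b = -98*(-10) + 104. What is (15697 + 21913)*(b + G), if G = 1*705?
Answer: 67284290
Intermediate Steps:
G = 705
b = 1084 (b = 980 + 104 = 1084)
(15697 + 21913)*(b + G) = (15697 + 21913)*(1084 + 705) = 37610*1789 = 67284290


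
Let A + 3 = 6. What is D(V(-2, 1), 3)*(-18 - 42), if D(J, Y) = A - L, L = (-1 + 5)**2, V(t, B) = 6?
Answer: 780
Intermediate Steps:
A = 3 (A = -3 + 6 = 3)
L = 16 (L = 4**2 = 16)
D(J, Y) = -13 (D(J, Y) = 3 - 1*16 = 3 - 16 = -13)
D(V(-2, 1), 3)*(-18 - 42) = -13*(-18 - 42) = -13*(-60) = 780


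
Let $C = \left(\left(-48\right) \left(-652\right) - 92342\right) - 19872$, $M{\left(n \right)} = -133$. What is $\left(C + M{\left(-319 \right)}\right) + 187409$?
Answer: $106358$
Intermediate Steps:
$C = -80918$ ($C = \left(31296 - 92342\right) - 19872 = -61046 - 19872 = -80918$)
$\left(C + M{\left(-319 \right)}\right) + 187409 = \left(-80918 - 133\right) + 187409 = -81051 + 187409 = 106358$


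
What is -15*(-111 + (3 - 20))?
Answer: 1920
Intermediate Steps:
-15*(-111 + (3 - 20)) = -15*(-111 - 17) = -15*(-128) = 1920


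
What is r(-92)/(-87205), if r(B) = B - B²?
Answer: 8556/87205 ≈ 0.098114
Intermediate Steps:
r(-92)/(-87205) = -92*(1 - 1*(-92))/(-87205) = -92*(1 + 92)*(-1/87205) = -92*93*(-1/87205) = -8556*(-1/87205) = 8556/87205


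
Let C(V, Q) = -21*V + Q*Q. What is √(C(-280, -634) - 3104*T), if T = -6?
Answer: 2*√106615 ≈ 653.04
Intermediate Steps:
C(V, Q) = Q² - 21*V (C(V, Q) = -21*V + Q² = Q² - 21*V)
√(C(-280, -634) - 3104*T) = √(((-634)² - 21*(-280)) - 3104*(-6)) = √((401956 + 5880) + 18624) = √(407836 + 18624) = √426460 = 2*√106615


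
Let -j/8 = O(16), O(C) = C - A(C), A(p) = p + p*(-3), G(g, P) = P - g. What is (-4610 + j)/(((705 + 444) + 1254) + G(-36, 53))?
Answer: -2497/1246 ≈ -2.0040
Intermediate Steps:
A(p) = -2*p (A(p) = p - 3*p = -2*p)
O(C) = 3*C (O(C) = C - (-2)*C = C + 2*C = 3*C)
j = -384 (j = -24*16 = -8*48 = -384)
(-4610 + j)/(((705 + 444) + 1254) + G(-36, 53)) = (-4610 - 384)/(((705 + 444) + 1254) + (53 - 1*(-36))) = -4994/((1149 + 1254) + (53 + 36)) = -4994/(2403 + 89) = -4994/2492 = -4994*1/2492 = -2497/1246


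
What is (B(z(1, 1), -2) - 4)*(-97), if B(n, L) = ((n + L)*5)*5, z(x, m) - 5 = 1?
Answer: -9312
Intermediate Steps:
z(x, m) = 6 (z(x, m) = 5 + 1 = 6)
B(n, L) = 25*L + 25*n (B(n, L) = ((L + n)*5)*5 = (5*L + 5*n)*5 = 25*L + 25*n)
(B(z(1, 1), -2) - 4)*(-97) = ((25*(-2) + 25*6) - 4)*(-97) = ((-50 + 150) - 4)*(-97) = (100 - 4)*(-97) = 96*(-97) = -9312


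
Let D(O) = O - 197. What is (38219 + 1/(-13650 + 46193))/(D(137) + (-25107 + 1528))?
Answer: -1243760918/769283977 ≈ -1.6168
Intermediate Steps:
D(O) = -197 + O
(38219 + 1/(-13650 + 46193))/(D(137) + (-25107 + 1528)) = (38219 + 1/(-13650 + 46193))/((-197 + 137) + (-25107 + 1528)) = (38219 + 1/32543)/(-60 - 23579) = (38219 + 1/32543)/(-23639) = (1243760918/32543)*(-1/23639) = -1243760918/769283977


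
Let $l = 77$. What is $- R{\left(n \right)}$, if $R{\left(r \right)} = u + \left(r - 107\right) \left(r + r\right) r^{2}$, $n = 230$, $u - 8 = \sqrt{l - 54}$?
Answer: $-2993082008 - \sqrt{23} \approx -2.9931 \cdot 10^{9}$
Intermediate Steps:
$u = 8 + \sqrt{23}$ ($u = 8 + \sqrt{77 - 54} = 8 + \sqrt{23} \approx 12.796$)
$R{\left(r \right)} = 8 + \sqrt{23} + 2 r^{3} \left(-107 + r\right)$ ($R{\left(r \right)} = \left(8 + \sqrt{23}\right) + \left(r - 107\right) \left(r + r\right) r^{2} = \left(8 + \sqrt{23}\right) + \left(-107 + r\right) 2 r r^{2} = \left(8 + \sqrt{23}\right) + 2 r \left(-107 + r\right) r^{2} = \left(8 + \sqrt{23}\right) + 2 r^{3} \left(-107 + r\right) = 8 + \sqrt{23} + 2 r^{3} \left(-107 + r\right)$)
$- R{\left(n \right)} = - (8 + \sqrt{23} - 214 \cdot 230^{3} + 2 \cdot 230^{4}) = - (8 + \sqrt{23} - 2603738000 + 2 \cdot 2798410000) = - (8 + \sqrt{23} - 2603738000 + 5596820000) = - (2993082008 + \sqrt{23}) = -2993082008 - \sqrt{23}$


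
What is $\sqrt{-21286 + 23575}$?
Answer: $\sqrt{2289} \approx 47.844$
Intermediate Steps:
$\sqrt{-21286 + 23575} = \sqrt{2289}$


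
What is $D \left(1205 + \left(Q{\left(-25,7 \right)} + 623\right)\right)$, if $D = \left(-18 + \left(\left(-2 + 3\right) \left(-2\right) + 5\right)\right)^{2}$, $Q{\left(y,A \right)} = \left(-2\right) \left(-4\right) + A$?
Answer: $414675$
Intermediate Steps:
$Q{\left(y,A \right)} = 8 + A$
$D = 225$ ($D = \left(-18 + \left(1 \left(-2\right) + 5\right)\right)^{2} = \left(-18 + \left(-2 + 5\right)\right)^{2} = \left(-18 + 3\right)^{2} = \left(-15\right)^{2} = 225$)
$D \left(1205 + \left(Q{\left(-25,7 \right)} + 623\right)\right) = 225 \left(1205 + \left(\left(8 + 7\right) + 623\right)\right) = 225 \left(1205 + \left(15 + 623\right)\right) = 225 \left(1205 + 638\right) = 225 \cdot 1843 = 414675$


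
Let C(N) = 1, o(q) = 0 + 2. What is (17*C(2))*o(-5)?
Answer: 34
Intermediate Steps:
o(q) = 2
(17*C(2))*o(-5) = (17*1)*2 = 17*2 = 34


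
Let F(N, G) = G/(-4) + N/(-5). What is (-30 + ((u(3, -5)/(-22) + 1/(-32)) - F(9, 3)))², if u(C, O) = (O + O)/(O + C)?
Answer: 2378220289/3097600 ≈ 767.76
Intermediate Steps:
F(N, G) = -G/4 - N/5 (F(N, G) = G*(-¼) + N*(-⅕) = -G/4 - N/5)
u(C, O) = 2*O/(C + O) (u(C, O) = (2*O)/(C + O) = 2*O/(C + O))
(-30 + ((u(3, -5)/(-22) + 1/(-32)) - F(9, 3)))² = (-30 + (((2*(-5)/(3 - 5))/(-22) + 1/(-32)) - (-¼*3 - ⅕*9)))² = (-30 + (((2*(-5)/(-2))*(-1/22) + 1*(-1/32)) - (-¾ - 9/5)))² = (-30 + (((2*(-5)*(-½))*(-1/22) - 1/32) - 1*(-51/20)))² = (-30 + ((5*(-1/22) - 1/32) + 51/20))² = (-30 + ((-5/22 - 1/32) + 51/20))² = (-30 + (-91/352 + 51/20))² = (-30 + 4033/1760)² = (-48767/1760)² = 2378220289/3097600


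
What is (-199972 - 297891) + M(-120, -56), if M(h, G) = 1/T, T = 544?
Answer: -270837471/544 ≈ -4.9786e+5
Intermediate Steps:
M(h, G) = 1/544
(-199972 - 297891) + M(-120, -56) = (-199972 - 297891) + 1/544 = -497863 + 1/544 = -270837471/544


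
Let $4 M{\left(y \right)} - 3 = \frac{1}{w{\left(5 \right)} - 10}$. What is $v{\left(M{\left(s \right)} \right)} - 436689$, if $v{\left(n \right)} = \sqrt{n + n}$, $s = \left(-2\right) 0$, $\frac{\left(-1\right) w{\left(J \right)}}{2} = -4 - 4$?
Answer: $-436689 + \frac{\sqrt{57}}{6} \approx -4.3669 \cdot 10^{5}$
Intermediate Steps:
$w{\left(J \right)} = 16$ ($w{\left(J \right)} = - 2 \left(-4 - 4\right) = \left(-2\right) \left(-8\right) = 16$)
$s = 0$
$M{\left(y \right)} = \frac{19}{24}$ ($M{\left(y \right)} = \frac{3}{4} + \frac{1}{4 \left(16 - 10\right)} = \frac{3}{4} + \frac{1}{4 \cdot 6} = \frac{3}{4} + \frac{1}{4} \cdot \frac{1}{6} = \frac{3}{4} + \frac{1}{24} = \frac{19}{24}$)
$v{\left(n \right)} = \sqrt{2} \sqrt{n}$ ($v{\left(n \right)} = \sqrt{2 n} = \sqrt{2} \sqrt{n}$)
$v{\left(M{\left(s \right)} \right)} - 436689 = \sqrt{2} \sqrt{\frac{19}{24}} - 436689 = \sqrt{2} \frac{\sqrt{114}}{12} - 436689 = \frac{\sqrt{57}}{6} - 436689 = -436689 + \frac{\sqrt{57}}{6}$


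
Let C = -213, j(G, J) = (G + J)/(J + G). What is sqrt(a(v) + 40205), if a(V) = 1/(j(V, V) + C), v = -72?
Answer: 3*sqrt(50193703)/106 ≈ 200.51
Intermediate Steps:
j(G, J) = 1 (j(G, J) = (G + J)/(G + J) = 1)
a(V) = -1/212 (a(V) = 1/(1 - 213) = 1/(-212) = -1/212)
sqrt(a(v) + 40205) = sqrt(-1/212 + 40205) = sqrt(8523459/212) = 3*sqrt(50193703)/106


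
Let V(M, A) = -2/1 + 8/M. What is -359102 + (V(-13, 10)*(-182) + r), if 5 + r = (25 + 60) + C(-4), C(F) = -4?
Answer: -358550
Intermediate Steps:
V(M, A) = -2 + 8/M (V(M, A) = -2*1 + 8/M = -2 + 8/M)
r = 76 (r = -5 + ((25 + 60) - 4) = -5 + (85 - 4) = -5 + 81 = 76)
-359102 + (V(-13, 10)*(-182) + r) = -359102 + ((-2 + 8/(-13))*(-182) + 76) = -359102 + ((-2 + 8*(-1/13))*(-182) + 76) = -359102 + ((-2 - 8/13)*(-182) + 76) = -359102 + (-34/13*(-182) + 76) = -359102 + (476 + 76) = -359102 + 552 = -358550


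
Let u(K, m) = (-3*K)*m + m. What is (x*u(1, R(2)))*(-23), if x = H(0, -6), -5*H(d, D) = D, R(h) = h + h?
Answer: 1104/5 ≈ 220.80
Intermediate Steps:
R(h) = 2*h
u(K, m) = m - 3*K*m (u(K, m) = -3*K*m + m = m - 3*K*m)
H(d, D) = -D/5
x = 6/5 (x = -1/5*(-6) = 6/5 ≈ 1.2000)
(x*u(1, R(2)))*(-23) = (6*((2*2)*(1 - 3*1))/5)*(-23) = (6*(4*(1 - 3))/5)*(-23) = (6*(4*(-2))/5)*(-23) = ((6/5)*(-8))*(-23) = -48/5*(-23) = 1104/5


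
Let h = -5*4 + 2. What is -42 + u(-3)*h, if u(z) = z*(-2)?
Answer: -150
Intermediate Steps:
u(z) = -2*z
h = -18 (h = -20 + 2 = -18)
-42 + u(-3)*h = -42 - 2*(-3)*(-18) = -42 + 6*(-18) = -42 - 108 = -150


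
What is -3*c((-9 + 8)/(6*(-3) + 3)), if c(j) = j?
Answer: -1/5 ≈ -0.20000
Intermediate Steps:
-3*c((-9 + 8)/(6*(-3) + 3)) = -3*(-9 + 8)/(6*(-3) + 3) = -(-3)/(-18 + 3) = -(-3)/(-15) = -(-3)*(-1)/15 = -3*1/15 = -1/5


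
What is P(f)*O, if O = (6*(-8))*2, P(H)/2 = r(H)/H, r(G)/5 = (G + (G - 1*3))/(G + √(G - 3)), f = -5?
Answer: 4160/11 + 1664*I*√2/11 ≈ 378.18 + 213.93*I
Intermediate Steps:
r(G) = 5*(-3 + 2*G)/(G + √(-3 + G)) (r(G) = 5*((G + (G - 1*3))/(G + √(G - 3))) = 5*((G + (G - 3))/(G + √(-3 + G))) = 5*((G + (-3 + G))/(G + √(-3 + G))) = 5*((-3 + 2*G)/(G + √(-3 + G))) = 5*(-3 + 2*G)/(G + √(-3 + G)))
P(H) = 10*(-3 + 2*H)/(H*(H + √(-3 + H))) (P(H) = 2*((5*(-3 + 2*H)/(H + √(-3 + H)))/H) = 2*(5*(-3 + 2*H)/(H*(H + √(-3 + H)))) = 10*(-3 + 2*H)/(H*(H + √(-3 + H))))
O = -96 (O = -48*2 = -96)
P(f)*O = (10*(-3 + 2*(-5))/(-5*(-5 + √(-3 - 5))))*(-96) = (10*(-⅕)*(-3 - 10)/(-5 + √(-8)))*(-96) = (10*(-⅕)*(-13)/(-5 + 2*I*√2))*(-96) = (26/(-5 + 2*I*√2))*(-96) = -2496/(-5 + 2*I*√2)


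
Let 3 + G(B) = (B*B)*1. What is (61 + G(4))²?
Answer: 5476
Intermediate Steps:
G(B) = -3 + B² (G(B) = -3 + (B*B)*1 = -3 + B²*1 = -3 + B²)
(61 + G(4))² = (61 + (-3 + 4²))² = (61 + (-3 + 16))² = (61 + 13)² = 74² = 5476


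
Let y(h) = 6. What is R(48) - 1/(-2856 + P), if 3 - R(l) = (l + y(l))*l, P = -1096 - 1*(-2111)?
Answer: -4766348/1841 ≈ -2589.0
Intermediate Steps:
P = 1015 (P = -1096 + 2111 = 1015)
R(l) = 3 - l*(6 + l) (R(l) = 3 - (l + 6)*l = 3 - (6 + l)*l = 3 - l*(6 + l))
R(48) - 1/(-2856 + P) = (3 - 1*48² - 6*48) - 1/(-2856 + 1015) = (3 - 1*2304 - 288) - 1/(-1841) = (3 - 2304 - 288) - 1*(-1/1841) = -2589 + 1/1841 = -4766348/1841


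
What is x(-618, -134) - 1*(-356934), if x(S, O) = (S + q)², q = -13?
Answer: 755095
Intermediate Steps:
x(S, O) = (-13 + S)² (x(S, O) = (S - 13)² = (-13 + S)²)
x(-618, -134) - 1*(-356934) = (-13 - 618)² - 1*(-356934) = (-631)² + 356934 = 398161 + 356934 = 755095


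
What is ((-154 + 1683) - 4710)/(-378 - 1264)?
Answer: 3181/1642 ≈ 1.9373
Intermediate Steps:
((-154 + 1683) - 4710)/(-378 - 1264) = (1529 - 4710)/(-1642) = -3181*(-1/1642) = 3181/1642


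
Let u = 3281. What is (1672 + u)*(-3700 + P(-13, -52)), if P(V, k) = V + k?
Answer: -18648045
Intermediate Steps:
(1672 + u)*(-3700 + P(-13, -52)) = (1672 + 3281)*(-3700 + (-13 - 52)) = 4953*(-3700 - 65) = 4953*(-3765) = -18648045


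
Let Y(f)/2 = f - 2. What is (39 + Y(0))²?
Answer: 1225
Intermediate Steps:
Y(f) = -4 + 2*f (Y(f) = 2*(f - 2) = 2*(-2 + f) = -4 + 2*f)
(39 + Y(0))² = (39 + (-4 + 2*0))² = (39 + (-4 + 0))² = (39 - 4)² = 35² = 1225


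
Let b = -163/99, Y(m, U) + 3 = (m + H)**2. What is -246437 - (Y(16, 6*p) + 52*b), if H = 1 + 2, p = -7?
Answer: -24424229/99 ≈ -2.4671e+5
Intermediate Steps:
H = 3
Y(m, U) = -3 + (3 + m)**2 (Y(m, U) = -3 + (m + 3)**2 = -3 + (3 + m)**2)
b = -163/99 (b = -163*1/99 = -163/99 ≈ -1.6465)
-246437 - (Y(16, 6*p) + 52*b) = -246437 - ((-3 + (3 + 16)**2) + 52*(-163/99)) = -246437 - ((-3 + 19**2) - 8476/99) = -246437 - ((-3 + 361) - 8476/99) = -246437 - (358 - 8476/99) = -246437 - 1*26966/99 = -246437 - 26966/99 = -24424229/99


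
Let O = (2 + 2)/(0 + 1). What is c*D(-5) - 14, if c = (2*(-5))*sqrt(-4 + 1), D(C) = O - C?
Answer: -14 - 90*I*sqrt(3) ≈ -14.0 - 155.88*I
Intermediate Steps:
O = 4 (O = 4/1 = 4*1 = 4)
D(C) = 4 - C
c = -10*I*sqrt(3) ≈ -17.32*I
c*D(-5) - 14 = (-10*I*sqrt(3))*(4 - 1*(-5)) - 14 = (-10*I*sqrt(3))*(4 + 5) - 14 = -10*I*sqrt(3)*9 - 14 = -90*I*sqrt(3) - 14 = -14 - 90*I*sqrt(3)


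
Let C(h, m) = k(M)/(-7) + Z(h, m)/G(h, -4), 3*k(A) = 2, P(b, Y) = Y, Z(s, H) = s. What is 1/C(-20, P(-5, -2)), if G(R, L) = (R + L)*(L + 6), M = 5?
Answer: 28/9 ≈ 3.1111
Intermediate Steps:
k(A) = ⅔ (k(A) = (⅓)*2 = ⅔)
G(R, L) = (6 + L)*(L + R) (G(R, L) = (L + R)*(6 + L) = (6 + L)*(L + R))
C(h, m) = -2/21 + h/(-8 + 2*h) (C(h, m) = (⅔)/(-7) + h/((-4)² + 6*(-4) + 6*h - 4*h) = (⅔)*(-⅐) + h/(16 - 24 + 6*h - 4*h) = -2/21 + h/(-8 + 2*h))
1/C(-20, P(-5, -2)) = 1/((16 + 17*(-20))/(42*(-4 - 20))) = 1/((1/42)*(16 - 340)/(-24)) = 1/((1/42)*(-1/24)*(-324)) = 1/(9/28) = 28/9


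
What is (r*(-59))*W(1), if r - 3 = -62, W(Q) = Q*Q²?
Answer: 3481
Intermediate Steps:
W(Q) = Q³
r = -59 (r = 3 - 62 = -59)
(r*(-59))*W(1) = -59*(-59)*1³ = 3481*1 = 3481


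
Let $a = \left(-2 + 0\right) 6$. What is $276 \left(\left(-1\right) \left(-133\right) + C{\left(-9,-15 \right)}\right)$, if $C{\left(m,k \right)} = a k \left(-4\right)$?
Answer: $-162012$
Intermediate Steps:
$a = -12$ ($a = \left(-2\right) 6 = -12$)
$C{\left(m,k \right)} = 48 k$ ($C{\left(m,k \right)} = - 12 k \left(-4\right) = 48 k$)
$276 \left(\left(-1\right) \left(-133\right) + C{\left(-9,-15 \right)}\right) = 276 \left(\left(-1\right) \left(-133\right) + 48 \left(-15\right)\right) = 276 \left(133 - 720\right) = 276 \left(-587\right) = -162012$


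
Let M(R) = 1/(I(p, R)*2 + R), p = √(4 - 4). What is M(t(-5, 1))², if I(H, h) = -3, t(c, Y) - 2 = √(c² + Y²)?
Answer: (4 - √26)⁻² ≈ 0.82792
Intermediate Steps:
t(c, Y) = 2 + √(Y² + c²) (t(c, Y) = 2 + √(c² + Y²) = 2 + √(Y² + c²))
p = 0 (p = √0 = 0)
M(R) = 1/(-6 + R) (M(R) = 1/(-3*2 + R) = 1/(-6 + R))
M(t(-5, 1))² = (1/(-6 + (2 + √(1² + (-5)²))))² = (1/(-6 + (2 + √(1 + 25))))² = (1/(-6 + (2 + √26)))² = (1/(-4 + √26))² = (-4 + √26)⁻²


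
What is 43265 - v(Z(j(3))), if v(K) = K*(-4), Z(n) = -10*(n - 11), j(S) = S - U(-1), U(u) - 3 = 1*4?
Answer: 43865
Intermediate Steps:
U(u) = 7 (U(u) = 3 + 1*4 = 3 + 4 = 7)
j(S) = -7 + S (j(S) = S - 1*7 = S - 7 = -7 + S)
Z(n) = 110 - 10*n (Z(n) = -10*(-11 + n) = 110 - 10*n)
v(K) = -4*K
43265 - v(Z(j(3))) = 43265 - (-4)*(110 - 10*(-7 + 3)) = 43265 - (-4)*(110 - 10*(-4)) = 43265 - (-4)*(110 + 40) = 43265 - (-4)*150 = 43265 - 1*(-600) = 43265 + 600 = 43865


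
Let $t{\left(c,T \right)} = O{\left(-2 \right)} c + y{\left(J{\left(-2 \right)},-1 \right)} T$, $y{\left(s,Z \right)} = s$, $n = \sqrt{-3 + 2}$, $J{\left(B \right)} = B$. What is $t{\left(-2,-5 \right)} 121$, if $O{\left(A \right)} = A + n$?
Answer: $1694 - 242 i \approx 1694.0 - 242.0 i$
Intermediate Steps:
$n = i$ ($n = \sqrt{-1} = i \approx 1.0 i$)
$O{\left(A \right)} = i + A$ ($O{\left(A \right)} = A + i = i + A$)
$t{\left(c,T \right)} = - 2 T + c \left(-2 + i\right)$ ($t{\left(c,T \right)} = \left(i - 2\right) c - 2 T = \left(-2 + i\right) c - 2 T = c \left(-2 + i\right) - 2 T = - 2 T + c \left(-2 + i\right)$)
$t{\left(-2,-5 \right)} 121 = \left(\left(-2\right) \left(-5\right) - - 2 \left(2 - i\right)\right) 121 = \left(10 + \left(4 - 2 i\right)\right) 121 = \left(14 - 2 i\right) 121 = 1694 - 242 i$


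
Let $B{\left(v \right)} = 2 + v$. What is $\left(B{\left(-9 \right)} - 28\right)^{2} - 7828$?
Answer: $-6603$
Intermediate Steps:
$\left(B{\left(-9 \right)} - 28\right)^{2} - 7828 = \left(\left(2 - 9\right) - 28\right)^{2} - 7828 = \left(-7 - 28\right)^{2} - 7828 = \left(-35\right)^{2} - 7828 = 1225 - 7828 = -6603$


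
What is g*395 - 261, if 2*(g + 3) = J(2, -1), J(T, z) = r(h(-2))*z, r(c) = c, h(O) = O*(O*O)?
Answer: 134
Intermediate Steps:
h(O) = O³ (h(O) = O*O² = O³)
J(T, z) = -8*z (J(T, z) = (-2)³*z = -8*z)
g = 1 (g = -3 + (-8*(-1))/2 = -3 + (½)*8 = -3 + 4 = 1)
g*395 - 261 = 1*395 - 261 = 395 - 261 = 134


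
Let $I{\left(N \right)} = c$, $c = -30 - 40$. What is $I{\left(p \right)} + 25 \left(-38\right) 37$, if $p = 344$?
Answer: $-35220$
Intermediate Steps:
$c = -70$ ($c = -30 - 40 = -70$)
$I{\left(N \right)} = -70$
$I{\left(p \right)} + 25 \left(-38\right) 37 = -70 + 25 \left(-38\right) 37 = -70 - 35150 = -35220$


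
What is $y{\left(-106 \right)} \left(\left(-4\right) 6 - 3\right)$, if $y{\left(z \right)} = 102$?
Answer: $-2754$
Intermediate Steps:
$y{\left(-106 \right)} \left(\left(-4\right) 6 - 3\right) = 102 \left(\left(-4\right) 6 - 3\right) = 102 \left(-24 - 3\right) = 102 \left(-27\right) = -2754$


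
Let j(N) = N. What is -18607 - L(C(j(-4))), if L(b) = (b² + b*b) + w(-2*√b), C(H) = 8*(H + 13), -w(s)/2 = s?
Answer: -28975 - 24*√2 ≈ -29009.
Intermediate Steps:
w(s) = -2*s
C(H) = 104 + 8*H (C(H) = 8*(13 + H) = 104 + 8*H)
L(b) = 2*b² + 4*√b (L(b) = (b² + b*b) - (-4)*√b = (b² + b²) + 4*√b = 2*b² + 4*√b)
-18607 - L(C(j(-4))) = -18607 - (2*(104 + 8*(-4))² + 4*√(104 + 8*(-4))) = -18607 - (2*(104 - 32)² + 4*√(104 - 32)) = -18607 - (2*72² + 4*√72) = -18607 - (2*5184 + 4*(6*√2)) = -18607 - (10368 + 24*√2) = -18607 + (-10368 - 24*√2) = -28975 - 24*√2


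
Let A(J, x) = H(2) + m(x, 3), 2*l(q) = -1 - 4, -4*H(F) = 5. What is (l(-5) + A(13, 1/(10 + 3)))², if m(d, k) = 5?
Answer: 25/16 ≈ 1.5625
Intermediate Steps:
H(F) = -5/4 (H(F) = -¼*5 = -5/4)
l(q) = -5/2 (l(q) = (-1 - 4)/2 = (½)*(-5) = -5/2)
A(J, x) = 15/4 (A(J, x) = -5/4 + 5 = 15/4)
(l(-5) + A(13, 1/(10 + 3)))² = (-5/2 + 15/4)² = (5/4)² = 25/16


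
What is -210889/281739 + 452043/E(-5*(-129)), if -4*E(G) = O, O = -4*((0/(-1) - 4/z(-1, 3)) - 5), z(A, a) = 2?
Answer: -127359619000/1972173 ≈ -64578.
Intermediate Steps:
O = 28 (O = -4*((0/(-1) - 4/2) - 5) = -4*((0*(-1) - 4*½) - 5) = -4*((0 - 2) - 5) = -4*(-2 - 5) = -4*(-7) = 28)
E(G) = -7 (E(G) = -¼*28 = -7)
-210889/281739 + 452043/E(-5*(-129)) = -210889/281739 + 452043/(-7) = -210889*1/281739 + 452043*(-⅐) = -210889/281739 - 452043/7 = -127359619000/1972173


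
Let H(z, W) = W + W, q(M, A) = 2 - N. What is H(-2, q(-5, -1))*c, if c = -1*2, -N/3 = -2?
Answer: 16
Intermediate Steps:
N = 6 (N = -3*(-2) = 6)
q(M, A) = -4 (q(M, A) = 2 - 1*6 = 2 - 6 = -4)
H(z, W) = 2*W
c = -2
H(-2, q(-5, -1))*c = (2*(-4))*(-2) = -8*(-2) = 16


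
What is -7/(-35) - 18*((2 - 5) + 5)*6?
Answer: -1079/5 ≈ -215.80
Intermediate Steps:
-7/(-35) - 18*((2 - 5) + 5)*6 = -7*(-1/35) - 18*(-3 + 5)*6 = ⅕ - 36*6 = ⅕ - 18*12 = ⅕ - 216 = -1079/5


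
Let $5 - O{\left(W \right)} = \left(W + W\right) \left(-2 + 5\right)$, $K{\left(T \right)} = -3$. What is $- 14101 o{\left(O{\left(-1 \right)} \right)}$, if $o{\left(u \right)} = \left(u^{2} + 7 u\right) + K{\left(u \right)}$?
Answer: $-2749695$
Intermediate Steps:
$O{\left(W \right)} = 5 - 6 W$ ($O{\left(W \right)} = 5 - \left(W + W\right) \left(-2 + 5\right) = 5 - 2 W 3 = 5 - 6 W$)
$o{\left(u \right)} = -3 + u^{2} + 7 u$ ($o{\left(u \right)} = \left(u^{2} + 7 u\right) - 3 = -3 + u^{2} + 7 u$)
$- 14101 o{\left(O{\left(-1 \right)} \right)} = - 14101 \left(-3 + \left(5 - -6\right)^{2} + 7 \left(5 - -6\right)\right) = - 14101 \left(-3 + \left(5 + 6\right)^{2} + 7 \left(5 + 6\right)\right) = - 14101 \left(-3 + 11^{2} + 7 \cdot 11\right) = - 14101 \left(-3 + 121 + 77\right) = \left(-14101\right) 195 = -2749695$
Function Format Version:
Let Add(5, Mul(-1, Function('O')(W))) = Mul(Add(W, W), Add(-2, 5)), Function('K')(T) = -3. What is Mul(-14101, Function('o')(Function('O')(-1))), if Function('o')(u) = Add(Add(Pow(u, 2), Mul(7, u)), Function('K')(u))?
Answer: -2749695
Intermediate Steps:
Function('O')(W) = Add(5, Mul(-6, W)) (Function('O')(W) = Add(5, Mul(-1, Mul(Add(W, W), Add(-2, 5)))) = Add(5, Mul(-1, Mul(Mul(2, W), 3))) = Add(5, Mul(-1, Mul(6, W))) = Add(5, Mul(-6, W)))
Function('o')(u) = Add(-3, Pow(u, 2), Mul(7, u)) (Function('o')(u) = Add(Add(Pow(u, 2), Mul(7, u)), -3) = Add(-3, Pow(u, 2), Mul(7, u)))
Mul(-14101, Function('o')(Function('O')(-1))) = Mul(-14101, Add(-3, Pow(Add(5, Mul(-6, -1)), 2), Mul(7, Add(5, Mul(-6, -1))))) = Mul(-14101, Add(-3, Pow(Add(5, 6), 2), Mul(7, Add(5, 6)))) = Mul(-14101, Add(-3, Pow(11, 2), Mul(7, 11))) = Mul(-14101, Add(-3, 121, 77)) = Mul(-14101, 195) = -2749695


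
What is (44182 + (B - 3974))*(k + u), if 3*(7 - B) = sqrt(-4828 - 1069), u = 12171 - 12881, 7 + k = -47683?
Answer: -1946406000 + 48400*I*sqrt(5897)/3 ≈ -1.9464e+9 + 1.2389e+6*I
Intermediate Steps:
k = -47690 (k = -7 - 47683 = -47690)
u = -710
B = 7 - I*sqrt(5897)/3 (B = 7 - sqrt(-4828 - 1069)/3 = 7 - I*sqrt(5897)/3 ≈ 7.0 - 25.597*I)
(44182 + (B - 3974))*(k + u) = (44182 + ((7 - I*sqrt(5897)/3) - 3974))*(-47690 - 710) = (44182 + (-3967 - I*sqrt(5897)/3))*(-48400) = (40215 - I*sqrt(5897)/3)*(-48400) = -1946406000 + 48400*I*sqrt(5897)/3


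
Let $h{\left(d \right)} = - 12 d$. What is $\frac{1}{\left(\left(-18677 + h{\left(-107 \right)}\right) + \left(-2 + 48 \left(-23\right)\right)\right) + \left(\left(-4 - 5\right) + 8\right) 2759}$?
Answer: $- \frac{1}{21258} \approx -4.7041 \cdot 10^{-5}$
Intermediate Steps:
$\frac{1}{\left(\left(-18677 + h{\left(-107 \right)}\right) + \left(-2 + 48 \left(-23\right)\right)\right) + \left(\left(-4 - 5\right) + 8\right) 2759} = \frac{1}{\left(\left(-18677 - -1284\right) + \left(-2 + 48 \left(-23\right)\right)\right) + \left(\left(-4 - 5\right) + 8\right) 2759} = \frac{1}{\left(\left(-18677 + 1284\right) - 1106\right) + \left(-9 + 8\right) 2759} = \frac{1}{\left(-17393 - 1106\right) - 2759} = \frac{1}{-18499 - 2759} = \frac{1}{-21258} = - \frac{1}{21258}$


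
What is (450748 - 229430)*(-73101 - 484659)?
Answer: -123442327680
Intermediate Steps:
(450748 - 229430)*(-73101 - 484659) = 221318*(-557760) = -123442327680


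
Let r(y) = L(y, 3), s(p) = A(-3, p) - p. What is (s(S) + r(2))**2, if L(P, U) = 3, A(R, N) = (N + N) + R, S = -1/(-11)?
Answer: 1/121 ≈ 0.0082645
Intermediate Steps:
S = 1/11 (S = -1*(-1/11) = 1/11 ≈ 0.090909)
A(R, N) = R + 2*N (A(R, N) = 2*N + R = R + 2*N)
s(p) = -3 + p (s(p) = (-3 + 2*p) - p = -3 + p)
r(y) = 3
(s(S) + r(2))**2 = ((-3 + 1/11) + 3)**2 = (-32/11 + 3)**2 = (1/11)**2 = 1/121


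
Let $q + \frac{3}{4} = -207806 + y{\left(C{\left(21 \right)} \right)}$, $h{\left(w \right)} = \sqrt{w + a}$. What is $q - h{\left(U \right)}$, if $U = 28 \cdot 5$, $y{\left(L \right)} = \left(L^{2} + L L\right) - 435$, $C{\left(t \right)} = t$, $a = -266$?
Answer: $- \frac{829439}{4} - 3 i \sqrt{14} \approx -2.0736 \cdot 10^{5} - 11.225 i$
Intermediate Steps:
$y{\left(L \right)} = -435 + 2 L^{2}$ ($y{\left(L \right)} = \left(L^{2} + L^{2}\right) - 435 = 2 L^{2} - 435 = -435 + 2 L^{2}$)
$U = 140$
$h{\left(w \right)} = \sqrt{-266 + w}$ ($h{\left(w \right)} = \sqrt{w - 266} = \sqrt{-266 + w}$)
$q = - \frac{829439}{4}$ ($q = - \frac{3}{4} - \left(208241 - 882\right) = - \frac{3}{4} + \left(-207806 + \left(-435 + 2 \cdot 441\right)\right) = - \frac{3}{4} + \left(-207806 + \left(-435 + 882\right)\right) = - \frac{3}{4} + \left(-207806 + 447\right) = - \frac{3}{4} - 207359 = - \frac{829439}{4} \approx -2.0736 \cdot 10^{5}$)
$q - h{\left(U \right)} = - \frac{829439}{4} - \sqrt{-266 + 140} = - \frac{829439}{4} - \sqrt{-126} = - \frac{829439}{4} - 3 i \sqrt{14}$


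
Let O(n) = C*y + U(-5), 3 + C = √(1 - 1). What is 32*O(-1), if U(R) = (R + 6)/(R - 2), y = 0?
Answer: -32/7 ≈ -4.5714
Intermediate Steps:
C = -3 (C = -3 + √(1 - 1) = -3 + √0 = -3 + 0 = -3)
U(R) = (6 + R)/(-2 + R)
O(n) = -⅐ (O(n) = -3*0 + (6 - 5)/(-2 - 5) = 0 + 1/(-7) = 0 - ⅐*1 = 0 - ⅐ = -⅐)
32*O(-1) = 32*(-⅐) = -32/7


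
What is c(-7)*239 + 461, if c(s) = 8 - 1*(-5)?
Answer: 3568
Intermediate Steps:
c(s) = 13 (c(s) = 8 + 5 = 13)
c(-7)*239 + 461 = 13*239 + 461 = 3107 + 461 = 3568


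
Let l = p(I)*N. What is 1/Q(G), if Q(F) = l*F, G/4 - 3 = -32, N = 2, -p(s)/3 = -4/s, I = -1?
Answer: 1/2784 ≈ 0.00035920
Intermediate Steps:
p(s) = 12/s (p(s) = -(-12)/s = 12/s)
G = -116 (G = 12 + 4*(-32) = 12 - 128 = -116)
l = -24 (l = (12/(-1))*2 = (12*(-1))*2 = -12*2 = -24)
Q(F) = -24*F
1/Q(G) = 1/(-24*(-116)) = 1/2784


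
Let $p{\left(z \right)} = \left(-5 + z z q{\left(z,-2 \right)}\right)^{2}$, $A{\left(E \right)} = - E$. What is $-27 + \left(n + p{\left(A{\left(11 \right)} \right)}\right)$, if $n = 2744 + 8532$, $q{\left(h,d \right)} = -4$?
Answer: $250370$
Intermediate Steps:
$p{\left(z \right)} = \left(-5 - 4 z^{2}\right)^{2}$ ($p{\left(z \right)} = \left(-5 + z z \left(-4\right)\right)^{2} = \left(-5 + z^{2} \left(-4\right)\right)^{2} = \left(-5 - 4 z^{2}\right)^{2}$)
$n = 11276$
$-27 + \left(n + p{\left(A{\left(11 \right)} \right)}\right) = -27 + \left(11276 + \left(5 + 4 \left(\left(-1\right) 11\right)^{2}\right)^{2}\right) = -27 + \left(11276 + \left(5 + 4 \left(-11\right)^{2}\right)^{2}\right) = -27 + \left(11276 + \left(5 + 4 \cdot 121\right)^{2}\right) = -27 + \left(11276 + \left(5 + 484\right)^{2}\right) = -27 + \left(11276 + 489^{2}\right) = -27 + \left(11276 + 239121\right) = -27 + 250397 = 250370$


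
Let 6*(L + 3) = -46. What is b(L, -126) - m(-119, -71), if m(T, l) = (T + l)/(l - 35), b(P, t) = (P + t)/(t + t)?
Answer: -25045/20034 ≈ -1.2501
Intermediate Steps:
L = -32/3 (L = -3 + (⅙)*(-46) = -3 - 23/3 = -32/3 ≈ -10.667)
b(P, t) = (P + t)/(2*t) (b(P, t) = (P + t)/((2*t)) = (P + t)*(1/(2*t)) = (P + t)/(2*t))
m(T, l) = (T + l)/(-35 + l)
b(L, -126) - m(-119, -71) = (½)*(-32/3 - 126)/(-126) - (-119 - 71)/(-35 - 71) = (½)*(-1/126)*(-410/3) - (-190)/(-106) = 205/378 - (-1)*(-190)/106 = 205/378 - 1*95/53 = 205/378 - 95/53 = -25045/20034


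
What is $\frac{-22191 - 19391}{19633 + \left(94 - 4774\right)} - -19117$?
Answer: $\frac{285814919}{14953} \approx 19114.0$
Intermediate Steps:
$\frac{-22191 - 19391}{19633 + \left(94 - 4774\right)} - -19117 = - \frac{41582}{19633 - 4680} + 19117 = - \frac{41582}{14953} + 19117 = \frac{285814919}{14953}$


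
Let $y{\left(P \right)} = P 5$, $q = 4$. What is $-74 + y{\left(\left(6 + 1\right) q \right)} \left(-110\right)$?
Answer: $-15474$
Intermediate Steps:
$y{\left(P \right)} = 5 P$
$-74 + y{\left(\left(6 + 1\right) q \right)} \left(-110\right) = -74 + 5 \left(6 + 1\right) 4 \left(-110\right) = -74 + 5 \cdot 7 \cdot 4 \left(-110\right) = -74 + 5 \cdot 28 \left(-110\right) = -74 + 140 \left(-110\right) = -74 - 15400 = -15474$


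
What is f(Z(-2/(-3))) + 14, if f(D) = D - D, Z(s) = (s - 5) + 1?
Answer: 14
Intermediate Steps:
Z(s) = -4 + s (Z(s) = (-5 + s) + 1 = -4 + s)
f(D) = 0
f(Z(-2/(-3))) + 14 = 0 + 14 = 14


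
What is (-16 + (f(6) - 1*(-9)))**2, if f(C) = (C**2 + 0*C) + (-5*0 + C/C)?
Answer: 900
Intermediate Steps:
f(C) = 1 + C**2 (f(C) = (C**2 + 0) + (0 + 1) = C**2 + 1 = 1 + C**2)
(-16 + (f(6) - 1*(-9)))**2 = (-16 + ((1 + 6**2) - 1*(-9)))**2 = (-16 + ((1 + 36) + 9))**2 = (-16 + (37 + 9))**2 = (-16 + 46)**2 = 30**2 = 900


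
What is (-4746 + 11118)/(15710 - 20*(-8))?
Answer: 1062/2645 ≈ 0.40151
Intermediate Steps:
(-4746 + 11118)/(15710 - 20*(-8)) = 6372/(15710 + 160) = 6372/15870 = 6372*(1/15870) = 1062/2645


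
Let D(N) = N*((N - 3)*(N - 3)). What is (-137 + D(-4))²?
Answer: 110889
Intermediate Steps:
D(N) = N*(-3 + N)² (D(N) = N*((-3 + N)*(-3 + N)) = N*(-3 + N)²)
(-137 + D(-4))² = (-137 - 4*(-3 - 4)²)² = (-137 - 4*(-7)²)² = (-137 - 4*49)² = (-137 - 196)² = (-333)² = 110889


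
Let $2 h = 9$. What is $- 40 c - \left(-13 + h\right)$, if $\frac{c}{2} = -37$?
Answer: $\frac{5937}{2} \approx 2968.5$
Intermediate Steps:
$c = -74$ ($c = 2 \left(-37\right) = -74$)
$h = \frac{9}{2}$ ($h = \frac{1}{2} \cdot 9 = \frac{9}{2} \approx 4.5$)
$- 40 c - \left(-13 + h\right) = \left(-40\right) \left(-74\right) + \left(13 - \frac{9}{2}\right) = 2960 + \left(13 - \frac{9}{2}\right) = 2960 + \frac{17}{2} = \frac{5937}{2}$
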